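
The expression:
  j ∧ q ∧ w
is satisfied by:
  {j: True, w: True, q: True}


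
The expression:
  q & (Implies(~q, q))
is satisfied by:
  {q: True}


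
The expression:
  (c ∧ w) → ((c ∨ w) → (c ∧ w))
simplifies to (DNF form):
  True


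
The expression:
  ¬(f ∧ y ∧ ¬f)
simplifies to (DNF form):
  True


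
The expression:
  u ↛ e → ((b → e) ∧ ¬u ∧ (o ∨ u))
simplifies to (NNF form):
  e ∨ ¬u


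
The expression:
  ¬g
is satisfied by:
  {g: False}


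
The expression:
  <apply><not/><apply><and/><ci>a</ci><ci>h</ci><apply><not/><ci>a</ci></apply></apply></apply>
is always true.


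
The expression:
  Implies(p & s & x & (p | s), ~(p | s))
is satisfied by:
  {s: False, p: False, x: False}
  {x: True, s: False, p: False}
  {p: True, s: False, x: False}
  {x: True, p: True, s: False}
  {s: True, x: False, p: False}
  {x: True, s: True, p: False}
  {p: True, s: True, x: False}


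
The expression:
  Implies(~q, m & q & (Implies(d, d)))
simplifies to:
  q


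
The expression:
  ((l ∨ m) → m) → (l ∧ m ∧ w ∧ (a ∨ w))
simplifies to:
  l ∧ (w ∨ ¬m)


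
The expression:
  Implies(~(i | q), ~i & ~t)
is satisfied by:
  {i: True, q: True, t: False}
  {i: True, t: False, q: False}
  {q: True, t: False, i: False}
  {q: False, t: False, i: False}
  {i: True, q: True, t: True}
  {i: True, t: True, q: False}
  {q: True, t: True, i: False}


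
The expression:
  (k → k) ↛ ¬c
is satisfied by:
  {c: True}


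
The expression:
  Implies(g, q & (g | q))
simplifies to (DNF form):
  q | ~g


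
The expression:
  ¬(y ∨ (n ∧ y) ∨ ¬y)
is never true.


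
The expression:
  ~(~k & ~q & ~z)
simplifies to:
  k | q | z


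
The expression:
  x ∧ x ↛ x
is never true.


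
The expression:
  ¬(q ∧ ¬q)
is always true.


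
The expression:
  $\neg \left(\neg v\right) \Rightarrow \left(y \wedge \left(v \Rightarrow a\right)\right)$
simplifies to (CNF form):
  $\left(a \vee \neg v\right) \wedge \left(y \vee \neg v\right)$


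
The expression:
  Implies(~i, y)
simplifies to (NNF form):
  i | y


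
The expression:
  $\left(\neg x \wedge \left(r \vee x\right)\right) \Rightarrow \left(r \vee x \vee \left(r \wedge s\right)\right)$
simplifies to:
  $\text{True}$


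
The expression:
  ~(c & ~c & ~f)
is always true.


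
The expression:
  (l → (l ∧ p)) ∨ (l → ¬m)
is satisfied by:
  {p: True, l: False, m: False}
  {l: False, m: False, p: False}
  {p: True, m: True, l: False}
  {m: True, l: False, p: False}
  {p: True, l: True, m: False}
  {l: True, p: False, m: False}
  {p: True, m: True, l: True}


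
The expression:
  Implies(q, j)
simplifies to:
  j | ~q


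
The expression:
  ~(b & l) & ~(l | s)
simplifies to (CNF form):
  ~l & ~s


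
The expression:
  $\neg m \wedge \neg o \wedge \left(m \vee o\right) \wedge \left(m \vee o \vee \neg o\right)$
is never true.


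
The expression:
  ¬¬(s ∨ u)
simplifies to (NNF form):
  s ∨ u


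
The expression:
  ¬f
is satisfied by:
  {f: False}


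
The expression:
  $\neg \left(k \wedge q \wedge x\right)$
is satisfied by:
  {k: False, q: False, x: False}
  {x: True, k: False, q: False}
  {q: True, k: False, x: False}
  {x: True, q: True, k: False}
  {k: True, x: False, q: False}
  {x: True, k: True, q: False}
  {q: True, k: True, x: False}


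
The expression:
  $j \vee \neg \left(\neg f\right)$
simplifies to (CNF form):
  $f \vee j$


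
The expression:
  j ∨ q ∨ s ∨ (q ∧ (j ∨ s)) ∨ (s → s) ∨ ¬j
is always true.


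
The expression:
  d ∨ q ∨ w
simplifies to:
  d ∨ q ∨ w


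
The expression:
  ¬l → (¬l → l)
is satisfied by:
  {l: True}


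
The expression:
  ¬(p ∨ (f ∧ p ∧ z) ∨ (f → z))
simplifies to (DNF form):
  f ∧ ¬p ∧ ¬z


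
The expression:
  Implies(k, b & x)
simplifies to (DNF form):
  ~k | (b & x)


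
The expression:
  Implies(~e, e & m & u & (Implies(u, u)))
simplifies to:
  e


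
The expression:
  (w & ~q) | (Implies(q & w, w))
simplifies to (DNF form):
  True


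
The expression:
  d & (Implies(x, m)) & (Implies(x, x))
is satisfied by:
  {m: True, d: True, x: False}
  {d: True, x: False, m: False}
  {x: True, m: True, d: True}


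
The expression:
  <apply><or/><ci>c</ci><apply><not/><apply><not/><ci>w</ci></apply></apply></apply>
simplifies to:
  <apply><or/><ci>c</ci><ci>w</ci></apply>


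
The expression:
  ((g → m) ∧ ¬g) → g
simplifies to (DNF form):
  g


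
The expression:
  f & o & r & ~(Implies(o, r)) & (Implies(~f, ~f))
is never true.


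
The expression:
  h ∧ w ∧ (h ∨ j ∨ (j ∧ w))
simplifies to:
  h ∧ w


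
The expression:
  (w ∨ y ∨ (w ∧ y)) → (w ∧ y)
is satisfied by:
  {w: False, y: False}
  {y: True, w: True}


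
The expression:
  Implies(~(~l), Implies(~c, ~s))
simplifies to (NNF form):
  c | ~l | ~s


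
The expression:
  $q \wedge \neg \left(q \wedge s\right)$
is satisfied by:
  {q: True, s: False}


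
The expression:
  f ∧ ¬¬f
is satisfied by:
  {f: True}


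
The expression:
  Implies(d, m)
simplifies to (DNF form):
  m | ~d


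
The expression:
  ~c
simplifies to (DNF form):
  ~c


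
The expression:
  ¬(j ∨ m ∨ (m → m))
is never true.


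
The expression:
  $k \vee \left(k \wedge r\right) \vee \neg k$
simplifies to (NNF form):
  $\text{True}$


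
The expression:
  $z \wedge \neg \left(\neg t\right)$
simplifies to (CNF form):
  $t \wedge z$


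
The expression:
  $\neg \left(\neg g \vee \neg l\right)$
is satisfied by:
  {g: True, l: True}


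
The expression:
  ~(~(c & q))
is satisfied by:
  {c: True, q: True}


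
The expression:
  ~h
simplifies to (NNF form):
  ~h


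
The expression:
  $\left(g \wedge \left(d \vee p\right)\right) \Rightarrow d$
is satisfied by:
  {d: True, p: False, g: False}
  {p: False, g: False, d: False}
  {g: True, d: True, p: False}
  {g: True, p: False, d: False}
  {d: True, p: True, g: False}
  {p: True, d: False, g: False}
  {g: True, p: True, d: True}


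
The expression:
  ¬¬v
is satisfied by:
  {v: True}


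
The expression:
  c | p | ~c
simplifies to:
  True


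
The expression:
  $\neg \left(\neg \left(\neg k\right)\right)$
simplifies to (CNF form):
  $\neg k$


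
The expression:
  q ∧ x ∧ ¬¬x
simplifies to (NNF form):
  q ∧ x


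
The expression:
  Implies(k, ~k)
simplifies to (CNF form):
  ~k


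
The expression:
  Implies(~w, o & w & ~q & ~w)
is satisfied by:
  {w: True}


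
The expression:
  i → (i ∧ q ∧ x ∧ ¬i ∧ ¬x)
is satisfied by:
  {i: False}


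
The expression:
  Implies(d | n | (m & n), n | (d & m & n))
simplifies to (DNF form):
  n | ~d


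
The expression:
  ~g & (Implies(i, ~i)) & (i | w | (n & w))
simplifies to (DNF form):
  w & ~g & ~i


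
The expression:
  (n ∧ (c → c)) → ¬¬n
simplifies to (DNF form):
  True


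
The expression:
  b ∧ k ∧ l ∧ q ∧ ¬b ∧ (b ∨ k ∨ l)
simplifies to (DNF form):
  False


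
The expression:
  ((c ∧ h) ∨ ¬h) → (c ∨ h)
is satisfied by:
  {c: True, h: True}
  {c: True, h: False}
  {h: True, c: False}


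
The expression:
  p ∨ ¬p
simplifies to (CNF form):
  True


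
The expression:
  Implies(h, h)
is always true.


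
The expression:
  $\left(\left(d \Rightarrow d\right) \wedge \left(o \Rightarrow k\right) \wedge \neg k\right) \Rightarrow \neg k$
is always true.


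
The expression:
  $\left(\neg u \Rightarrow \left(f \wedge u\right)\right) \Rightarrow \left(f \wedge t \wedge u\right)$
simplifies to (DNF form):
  $\left(f \wedge t\right) \vee \neg u$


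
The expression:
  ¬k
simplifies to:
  ¬k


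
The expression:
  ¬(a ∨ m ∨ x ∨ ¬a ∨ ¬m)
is never true.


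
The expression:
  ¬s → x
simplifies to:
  s ∨ x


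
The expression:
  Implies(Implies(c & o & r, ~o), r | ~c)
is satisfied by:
  {r: True, c: False}
  {c: False, r: False}
  {c: True, r: True}


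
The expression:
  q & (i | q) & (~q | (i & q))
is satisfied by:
  {i: True, q: True}


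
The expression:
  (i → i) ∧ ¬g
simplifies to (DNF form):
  ¬g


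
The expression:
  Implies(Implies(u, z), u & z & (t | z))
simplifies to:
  u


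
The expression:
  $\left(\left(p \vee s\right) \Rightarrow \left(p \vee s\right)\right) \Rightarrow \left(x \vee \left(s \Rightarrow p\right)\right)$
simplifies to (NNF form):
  $p \vee x \vee \neg s$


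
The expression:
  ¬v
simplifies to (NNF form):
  ¬v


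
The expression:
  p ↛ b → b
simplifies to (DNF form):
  b ∨ ¬p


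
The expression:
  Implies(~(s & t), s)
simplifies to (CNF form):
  s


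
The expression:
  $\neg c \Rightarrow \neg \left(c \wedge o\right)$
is always true.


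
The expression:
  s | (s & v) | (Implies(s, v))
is always true.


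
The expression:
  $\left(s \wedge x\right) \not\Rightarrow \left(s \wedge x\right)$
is never true.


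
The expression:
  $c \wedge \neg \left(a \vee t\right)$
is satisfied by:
  {c: True, t: False, a: False}


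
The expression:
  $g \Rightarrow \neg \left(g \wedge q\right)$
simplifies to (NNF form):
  $\neg g \vee \neg q$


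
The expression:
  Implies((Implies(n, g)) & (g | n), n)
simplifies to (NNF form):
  n | ~g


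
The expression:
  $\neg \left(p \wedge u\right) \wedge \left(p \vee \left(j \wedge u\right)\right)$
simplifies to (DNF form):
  $\left(p \wedge \neg p\right) \vee \left(p \wedge \neg u\right) \vee \left(j \wedge p \wedge \neg p\right) \vee \left(j \wedge p \wedge \neg u\right) \vee \left(j \wedge u \wedge \neg p\right) \vee \left(j \wedge u \wedge \neg u\right) \vee \left(p \wedge u \wedge \neg p\right) \vee \left(p \wedge u \wedge \neg u\right)$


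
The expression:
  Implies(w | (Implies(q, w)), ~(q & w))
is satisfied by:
  {w: False, q: False}
  {q: True, w: False}
  {w: True, q: False}


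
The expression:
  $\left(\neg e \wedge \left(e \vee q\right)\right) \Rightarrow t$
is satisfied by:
  {t: True, e: True, q: False}
  {t: True, e: False, q: False}
  {e: True, t: False, q: False}
  {t: False, e: False, q: False}
  {t: True, q: True, e: True}
  {t: True, q: True, e: False}
  {q: True, e: True, t: False}


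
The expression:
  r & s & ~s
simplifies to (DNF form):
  False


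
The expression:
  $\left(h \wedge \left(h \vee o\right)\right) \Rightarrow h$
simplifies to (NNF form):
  $\text{True}$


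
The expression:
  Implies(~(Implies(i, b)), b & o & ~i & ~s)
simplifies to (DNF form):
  b | ~i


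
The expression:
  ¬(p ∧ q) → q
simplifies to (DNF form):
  q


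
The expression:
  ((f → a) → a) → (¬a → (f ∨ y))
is always true.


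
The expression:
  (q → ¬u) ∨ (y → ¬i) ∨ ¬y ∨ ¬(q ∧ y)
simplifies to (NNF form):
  ¬i ∨ ¬q ∨ ¬u ∨ ¬y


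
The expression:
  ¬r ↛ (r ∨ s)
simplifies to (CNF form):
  ¬r ∧ ¬s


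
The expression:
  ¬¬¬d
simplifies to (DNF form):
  ¬d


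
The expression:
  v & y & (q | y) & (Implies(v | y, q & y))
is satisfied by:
  {v: True, y: True, q: True}


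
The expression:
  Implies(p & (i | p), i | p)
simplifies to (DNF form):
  True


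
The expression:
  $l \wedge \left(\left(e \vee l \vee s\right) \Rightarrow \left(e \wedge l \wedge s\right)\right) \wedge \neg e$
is never true.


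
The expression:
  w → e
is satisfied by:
  {e: True, w: False}
  {w: False, e: False}
  {w: True, e: True}


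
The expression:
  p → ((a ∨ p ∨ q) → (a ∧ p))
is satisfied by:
  {a: True, p: False}
  {p: False, a: False}
  {p: True, a: True}


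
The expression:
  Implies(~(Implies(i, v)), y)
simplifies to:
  v | y | ~i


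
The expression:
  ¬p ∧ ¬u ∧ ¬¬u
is never true.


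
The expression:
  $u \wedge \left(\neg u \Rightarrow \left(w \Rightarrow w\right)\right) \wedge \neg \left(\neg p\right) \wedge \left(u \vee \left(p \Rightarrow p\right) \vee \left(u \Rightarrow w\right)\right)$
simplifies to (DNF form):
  $p \wedge u$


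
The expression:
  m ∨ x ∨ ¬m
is always true.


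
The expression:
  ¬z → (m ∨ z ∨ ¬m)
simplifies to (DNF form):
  True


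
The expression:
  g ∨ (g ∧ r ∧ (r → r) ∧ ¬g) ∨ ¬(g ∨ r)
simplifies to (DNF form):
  g ∨ ¬r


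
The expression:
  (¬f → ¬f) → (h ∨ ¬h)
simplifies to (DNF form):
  True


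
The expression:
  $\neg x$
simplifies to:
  $\neg x$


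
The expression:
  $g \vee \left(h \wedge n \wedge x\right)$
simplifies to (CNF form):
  $\left(g \vee h\right) \wedge \left(g \vee n\right) \wedge \left(g \vee x\right)$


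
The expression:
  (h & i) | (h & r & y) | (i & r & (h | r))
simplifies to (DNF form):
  (h & i) | (i & r) | (h & i & r) | (h & i & y) | (h & r & y) | (i & r & y) | (h & i & r & y)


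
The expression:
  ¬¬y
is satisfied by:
  {y: True}


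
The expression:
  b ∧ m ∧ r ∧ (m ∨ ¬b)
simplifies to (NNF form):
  b ∧ m ∧ r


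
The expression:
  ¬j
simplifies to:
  ¬j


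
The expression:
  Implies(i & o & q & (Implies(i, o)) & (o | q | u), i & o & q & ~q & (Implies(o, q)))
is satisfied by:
  {o: False, q: False, i: False}
  {i: True, o: False, q: False}
  {q: True, o: False, i: False}
  {i: True, q: True, o: False}
  {o: True, i: False, q: False}
  {i: True, o: True, q: False}
  {q: True, o: True, i: False}


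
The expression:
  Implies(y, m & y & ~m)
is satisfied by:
  {y: False}


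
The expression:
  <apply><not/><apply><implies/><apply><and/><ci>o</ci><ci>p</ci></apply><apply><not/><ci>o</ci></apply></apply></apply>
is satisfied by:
  {p: True, o: True}


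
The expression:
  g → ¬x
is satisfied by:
  {g: False, x: False}
  {x: True, g: False}
  {g: True, x: False}


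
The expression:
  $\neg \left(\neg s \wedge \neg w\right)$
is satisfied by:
  {s: True, w: True}
  {s: True, w: False}
  {w: True, s: False}


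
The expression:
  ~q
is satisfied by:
  {q: False}


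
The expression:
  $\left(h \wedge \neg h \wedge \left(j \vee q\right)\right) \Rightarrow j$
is always true.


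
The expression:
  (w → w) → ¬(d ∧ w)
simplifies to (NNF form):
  ¬d ∨ ¬w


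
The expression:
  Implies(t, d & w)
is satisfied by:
  {d: True, w: True, t: False}
  {d: True, w: False, t: False}
  {w: True, d: False, t: False}
  {d: False, w: False, t: False}
  {d: True, t: True, w: True}


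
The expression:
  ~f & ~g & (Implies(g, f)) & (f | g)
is never true.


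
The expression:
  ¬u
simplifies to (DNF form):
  ¬u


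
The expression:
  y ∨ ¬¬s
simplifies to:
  s ∨ y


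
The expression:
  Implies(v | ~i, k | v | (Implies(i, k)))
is always true.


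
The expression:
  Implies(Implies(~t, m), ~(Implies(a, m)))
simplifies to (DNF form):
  (a & ~m) | (~m & ~t)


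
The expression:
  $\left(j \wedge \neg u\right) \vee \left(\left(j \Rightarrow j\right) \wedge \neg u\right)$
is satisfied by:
  {u: False}


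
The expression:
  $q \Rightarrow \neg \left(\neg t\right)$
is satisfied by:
  {t: True, q: False}
  {q: False, t: False}
  {q: True, t: True}


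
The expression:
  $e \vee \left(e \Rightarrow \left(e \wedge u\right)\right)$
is always true.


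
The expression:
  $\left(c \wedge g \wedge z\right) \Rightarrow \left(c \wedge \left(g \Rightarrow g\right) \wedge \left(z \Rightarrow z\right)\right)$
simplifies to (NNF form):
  $\text{True}$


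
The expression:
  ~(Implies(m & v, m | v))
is never true.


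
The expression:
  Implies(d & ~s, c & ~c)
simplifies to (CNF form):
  s | ~d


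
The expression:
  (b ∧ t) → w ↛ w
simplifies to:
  ¬b ∨ ¬t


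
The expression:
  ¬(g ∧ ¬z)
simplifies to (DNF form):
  z ∨ ¬g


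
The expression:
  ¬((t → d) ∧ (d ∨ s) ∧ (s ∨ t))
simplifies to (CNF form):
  (t ∨ ¬s) ∧ (t ∨ ¬t) ∧ (¬d ∨ ¬s) ∧ (¬d ∨ ¬t)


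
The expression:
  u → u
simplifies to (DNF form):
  True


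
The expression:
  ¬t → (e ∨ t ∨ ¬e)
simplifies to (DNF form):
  True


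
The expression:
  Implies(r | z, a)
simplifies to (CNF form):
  (a | ~r) & (a | ~z)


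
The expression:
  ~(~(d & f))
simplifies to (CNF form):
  d & f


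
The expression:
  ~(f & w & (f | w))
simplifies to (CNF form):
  ~f | ~w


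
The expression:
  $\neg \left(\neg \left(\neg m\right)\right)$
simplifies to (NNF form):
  $\neg m$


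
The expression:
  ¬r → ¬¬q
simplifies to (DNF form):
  q ∨ r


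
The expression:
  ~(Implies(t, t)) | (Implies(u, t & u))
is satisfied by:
  {t: True, u: False}
  {u: False, t: False}
  {u: True, t: True}


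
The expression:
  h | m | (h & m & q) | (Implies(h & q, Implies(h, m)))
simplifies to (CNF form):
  True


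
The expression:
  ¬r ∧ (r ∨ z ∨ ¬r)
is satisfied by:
  {r: False}


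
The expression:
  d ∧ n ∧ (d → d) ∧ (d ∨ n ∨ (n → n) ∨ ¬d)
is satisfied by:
  {d: True, n: True}


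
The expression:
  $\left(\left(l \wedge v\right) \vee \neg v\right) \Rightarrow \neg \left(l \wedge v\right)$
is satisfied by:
  {l: False, v: False}
  {v: True, l: False}
  {l: True, v: False}


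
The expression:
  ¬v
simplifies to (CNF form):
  ¬v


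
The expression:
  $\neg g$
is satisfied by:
  {g: False}


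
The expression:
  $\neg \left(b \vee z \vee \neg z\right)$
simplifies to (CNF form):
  $\text{False}$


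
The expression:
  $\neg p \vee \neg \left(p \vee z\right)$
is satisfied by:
  {p: False}


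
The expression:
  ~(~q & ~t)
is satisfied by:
  {t: True, q: True}
  {t: True, q: False}
  {q: True, t: False}


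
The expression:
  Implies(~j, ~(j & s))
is always true.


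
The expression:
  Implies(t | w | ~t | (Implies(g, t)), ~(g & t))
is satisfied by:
  {g: False, t: False}
  {t: True, g: False}
  {g: True, t: False}


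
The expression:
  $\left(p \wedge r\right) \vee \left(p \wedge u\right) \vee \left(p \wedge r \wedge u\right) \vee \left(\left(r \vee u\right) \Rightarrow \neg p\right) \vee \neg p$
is always true.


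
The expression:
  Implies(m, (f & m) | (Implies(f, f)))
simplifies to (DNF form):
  True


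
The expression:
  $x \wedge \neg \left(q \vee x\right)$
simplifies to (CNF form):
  $\text{False}$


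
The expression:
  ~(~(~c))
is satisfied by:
  {c: False}


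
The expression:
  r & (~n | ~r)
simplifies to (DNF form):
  r & ~n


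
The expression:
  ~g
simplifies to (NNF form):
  ~g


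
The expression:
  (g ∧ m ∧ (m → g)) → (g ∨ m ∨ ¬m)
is always true.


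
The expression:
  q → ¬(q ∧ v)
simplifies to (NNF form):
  ¬q ∨ ¬v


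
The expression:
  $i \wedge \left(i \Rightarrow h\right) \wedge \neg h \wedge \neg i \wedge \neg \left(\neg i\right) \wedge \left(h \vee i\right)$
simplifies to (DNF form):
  $\text{False}$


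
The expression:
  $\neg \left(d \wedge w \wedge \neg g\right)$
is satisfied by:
  {g: True, w: False, d: False}
  {w: False, d: False, g: False}
  {d: True, g: True, w: False}
  {d: True, w: False, g: False}
  {g: True, w: True, d: False}
  {w: True, g: False, d: False}
  {d: True, w: True, g: True}


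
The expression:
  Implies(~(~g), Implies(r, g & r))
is always true.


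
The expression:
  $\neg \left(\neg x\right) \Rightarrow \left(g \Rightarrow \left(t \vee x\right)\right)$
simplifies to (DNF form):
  $\text{True}$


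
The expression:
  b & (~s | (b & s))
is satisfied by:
  {b: True}


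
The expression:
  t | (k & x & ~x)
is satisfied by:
  {t: True}


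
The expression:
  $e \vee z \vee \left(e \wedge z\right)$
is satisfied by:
  {z: True, e: True}
  {z: True, e: False}
  {e: True, z: False}


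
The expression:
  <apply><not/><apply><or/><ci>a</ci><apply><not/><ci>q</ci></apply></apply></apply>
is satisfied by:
  {q: True, a: False}


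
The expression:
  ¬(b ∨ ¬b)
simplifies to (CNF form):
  False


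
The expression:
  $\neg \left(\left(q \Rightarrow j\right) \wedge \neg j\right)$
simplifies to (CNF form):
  $j \vee q$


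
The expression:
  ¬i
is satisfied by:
  {i: False}


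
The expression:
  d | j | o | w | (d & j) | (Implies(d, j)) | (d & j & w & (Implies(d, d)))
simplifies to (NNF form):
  True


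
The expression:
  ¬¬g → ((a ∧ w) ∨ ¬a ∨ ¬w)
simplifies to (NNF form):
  True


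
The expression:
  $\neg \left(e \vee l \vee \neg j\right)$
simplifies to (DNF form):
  $j \wedge \neg e \wedge \neg l$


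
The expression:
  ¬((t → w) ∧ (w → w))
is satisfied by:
  {t: True, w: False}


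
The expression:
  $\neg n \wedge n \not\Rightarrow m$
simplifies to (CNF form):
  $\text{False}$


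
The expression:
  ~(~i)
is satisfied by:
  {i: True}


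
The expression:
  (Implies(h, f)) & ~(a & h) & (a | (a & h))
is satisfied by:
  {a: True, h: False}


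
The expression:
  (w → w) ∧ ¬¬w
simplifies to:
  w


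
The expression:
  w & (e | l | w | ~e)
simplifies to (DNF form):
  w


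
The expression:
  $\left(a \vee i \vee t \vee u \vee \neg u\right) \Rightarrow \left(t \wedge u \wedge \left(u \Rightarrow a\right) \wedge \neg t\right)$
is never true.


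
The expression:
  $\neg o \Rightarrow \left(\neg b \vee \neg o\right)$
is always true.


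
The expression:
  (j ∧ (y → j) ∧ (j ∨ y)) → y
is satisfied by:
  {y: True, j: False}
  {j: False, y: False}
  {j: True, y: True}


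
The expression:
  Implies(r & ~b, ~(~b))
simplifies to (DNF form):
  b | ~r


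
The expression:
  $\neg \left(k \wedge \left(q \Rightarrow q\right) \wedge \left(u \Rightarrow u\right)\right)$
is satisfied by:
  {k: False}


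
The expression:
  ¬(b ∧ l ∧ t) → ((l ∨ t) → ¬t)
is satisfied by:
  {l: True, b: True, t: False}
  {l: True, b: False, t: False}
  {b: True, l: False, t: False}
  {l: False, b: False, t: False}
  {l: True, t: True, b: True}


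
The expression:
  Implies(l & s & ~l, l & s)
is always true.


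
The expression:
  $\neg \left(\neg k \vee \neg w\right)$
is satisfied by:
  {w: True, k: True}


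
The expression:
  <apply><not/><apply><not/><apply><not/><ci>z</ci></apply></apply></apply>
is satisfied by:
  {z: False}


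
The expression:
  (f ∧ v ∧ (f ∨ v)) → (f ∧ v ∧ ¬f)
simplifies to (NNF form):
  ¬f ∨ ¬v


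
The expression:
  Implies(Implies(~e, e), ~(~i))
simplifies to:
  i | ~e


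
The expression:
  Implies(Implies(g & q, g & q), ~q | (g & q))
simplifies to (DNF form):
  g | ~q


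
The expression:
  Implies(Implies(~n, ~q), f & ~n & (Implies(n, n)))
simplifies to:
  ~n & (f | q)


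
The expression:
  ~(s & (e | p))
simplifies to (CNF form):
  (~e | ~s) & (~p | ~s)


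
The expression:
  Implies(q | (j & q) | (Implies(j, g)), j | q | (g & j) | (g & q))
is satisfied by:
  {q: True, j: True}
  {q: True, j: False}
  {j: True, q: False}


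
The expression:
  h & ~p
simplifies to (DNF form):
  h & ~p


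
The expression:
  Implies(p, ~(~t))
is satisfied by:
  {t: True, p: False}
  {p: False, t: False}
  {p: True, t: True}


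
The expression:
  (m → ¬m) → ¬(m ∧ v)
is always true.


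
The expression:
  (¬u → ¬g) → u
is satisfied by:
  {g: True, u: True}
  {g: True, u: False}
  {u: True, g: False}


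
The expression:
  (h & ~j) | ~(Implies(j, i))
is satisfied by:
  {h: True, j: False, i: False}
  {i: True, h: True, j: False}
  {h: True, j: True, i: False}
  {j: True, i: False, h: False}


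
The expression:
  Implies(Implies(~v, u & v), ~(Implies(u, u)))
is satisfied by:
  {v: False}


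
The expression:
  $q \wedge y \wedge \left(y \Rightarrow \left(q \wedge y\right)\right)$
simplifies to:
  $q \wedge y$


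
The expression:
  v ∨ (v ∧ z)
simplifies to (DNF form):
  v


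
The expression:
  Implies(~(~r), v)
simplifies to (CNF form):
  v | ~r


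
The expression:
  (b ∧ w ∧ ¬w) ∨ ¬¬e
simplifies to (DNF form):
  e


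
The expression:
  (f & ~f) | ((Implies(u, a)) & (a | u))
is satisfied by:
  {a: True}


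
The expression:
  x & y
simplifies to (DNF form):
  x & y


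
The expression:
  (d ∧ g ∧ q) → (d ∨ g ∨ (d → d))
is always true.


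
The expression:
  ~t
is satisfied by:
  {t: False}


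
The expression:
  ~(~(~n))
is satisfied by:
  {n: False}


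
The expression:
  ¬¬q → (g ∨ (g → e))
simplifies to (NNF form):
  True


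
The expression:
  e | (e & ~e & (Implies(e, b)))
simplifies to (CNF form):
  e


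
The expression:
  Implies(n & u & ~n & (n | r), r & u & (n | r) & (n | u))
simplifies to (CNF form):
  True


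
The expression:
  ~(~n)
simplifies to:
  n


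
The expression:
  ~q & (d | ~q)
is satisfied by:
  {q: False}


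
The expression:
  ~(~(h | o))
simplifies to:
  h | o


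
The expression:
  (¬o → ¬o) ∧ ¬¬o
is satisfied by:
  {o: True}


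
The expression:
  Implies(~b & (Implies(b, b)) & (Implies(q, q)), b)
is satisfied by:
  {b: True}


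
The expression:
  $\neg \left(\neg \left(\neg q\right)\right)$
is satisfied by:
  {q: False}


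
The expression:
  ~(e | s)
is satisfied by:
  {e: False, s: False}


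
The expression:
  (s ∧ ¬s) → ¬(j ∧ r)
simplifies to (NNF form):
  True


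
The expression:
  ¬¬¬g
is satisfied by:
  {g: False}


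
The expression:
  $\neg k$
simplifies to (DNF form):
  $\neg k$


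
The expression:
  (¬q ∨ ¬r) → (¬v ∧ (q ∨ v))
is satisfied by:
  {r: True, q: True, v: False}
  {q: True, v: False, r: False}
  {r: True, v: True, q: True}


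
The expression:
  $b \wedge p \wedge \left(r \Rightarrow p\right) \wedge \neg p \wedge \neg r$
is never true.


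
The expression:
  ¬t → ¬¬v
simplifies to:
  t ∨ v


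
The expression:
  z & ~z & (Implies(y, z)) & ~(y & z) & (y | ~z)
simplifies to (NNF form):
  False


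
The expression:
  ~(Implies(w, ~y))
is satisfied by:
  {w: True, y: True}


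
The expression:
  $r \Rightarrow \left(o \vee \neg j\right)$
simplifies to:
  $o \vee \neg j \vee \neg r$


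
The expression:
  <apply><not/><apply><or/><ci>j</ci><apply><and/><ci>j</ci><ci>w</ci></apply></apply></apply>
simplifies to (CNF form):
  <apply><not/><ci>j</ci></apply>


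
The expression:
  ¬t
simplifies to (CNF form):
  ¬t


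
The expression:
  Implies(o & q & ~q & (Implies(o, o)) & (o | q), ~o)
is always true.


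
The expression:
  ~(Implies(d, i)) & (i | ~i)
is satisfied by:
  {d: True, i: False}


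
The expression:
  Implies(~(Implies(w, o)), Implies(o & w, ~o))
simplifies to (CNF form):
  True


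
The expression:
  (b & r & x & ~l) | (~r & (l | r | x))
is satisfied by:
  {b: True, x: True, l: False, r: False}
  {x: True, b: False, l: False, r: False}
  {b: True, l: True, x: True, r: False}
  {b: True, l: True, x: False, r: False}
  {l: True, x: True, b: False, r: False}
  {l: True, b: False, x: False, r: False}
  {r: True, b: True, x: True, l: False}


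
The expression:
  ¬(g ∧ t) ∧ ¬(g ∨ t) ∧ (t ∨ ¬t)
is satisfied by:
  {g: False, t: False}


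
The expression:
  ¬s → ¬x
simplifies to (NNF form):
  s ∨ ¬x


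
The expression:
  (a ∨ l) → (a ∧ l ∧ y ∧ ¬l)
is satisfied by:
  {l: False, a: False}


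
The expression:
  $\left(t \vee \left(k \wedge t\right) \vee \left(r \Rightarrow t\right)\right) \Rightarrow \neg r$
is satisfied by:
  {t: False, r: False}
  {r: True, t: False}
  {t: True, r: False}


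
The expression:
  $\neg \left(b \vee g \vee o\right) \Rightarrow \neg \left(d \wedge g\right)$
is always true.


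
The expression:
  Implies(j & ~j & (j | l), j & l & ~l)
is always true.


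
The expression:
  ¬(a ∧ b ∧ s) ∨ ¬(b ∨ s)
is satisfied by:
  {s: False, a: False, b: False}
  {b: True, s: False, a: False}
  {a: True, s: False, b: False}
  {b: True, a: True, s: False}
  {s: True, b: False, a: False}
  {b: True, s: True, a: False}
  {a: True, s: True, b: False}


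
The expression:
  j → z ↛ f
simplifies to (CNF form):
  (z ∨ ¬j) ∧ (¬f ∨ ¬j)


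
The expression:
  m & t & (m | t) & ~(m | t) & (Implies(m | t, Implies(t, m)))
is never true.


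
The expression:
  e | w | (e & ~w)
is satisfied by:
  {e: True, w: True}
  {e: True, w: False}
  {w: True, e: False}


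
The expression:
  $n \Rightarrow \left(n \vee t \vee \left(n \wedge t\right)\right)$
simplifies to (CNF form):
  $\text{True}$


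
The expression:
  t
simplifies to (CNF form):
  t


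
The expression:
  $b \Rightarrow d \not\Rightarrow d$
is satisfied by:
  {b: False}


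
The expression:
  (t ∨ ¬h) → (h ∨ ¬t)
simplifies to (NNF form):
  h ∨ ¬t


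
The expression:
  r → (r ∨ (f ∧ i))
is always true.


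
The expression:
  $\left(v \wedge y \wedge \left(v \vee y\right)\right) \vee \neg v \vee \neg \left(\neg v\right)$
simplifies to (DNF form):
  $\text{True}$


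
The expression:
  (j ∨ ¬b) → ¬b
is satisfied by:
  {b: False, j: False}
  {j: True, b: False}
  {b: True, j: False}


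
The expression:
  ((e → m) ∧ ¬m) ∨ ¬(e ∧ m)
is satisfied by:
  {m: False, e: False}
  {e: True, m: False}
  {m: True, e: False}


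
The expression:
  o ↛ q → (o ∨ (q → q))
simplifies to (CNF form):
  True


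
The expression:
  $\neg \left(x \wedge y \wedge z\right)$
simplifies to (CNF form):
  $\neg x \vee \neg y \vee \neg z$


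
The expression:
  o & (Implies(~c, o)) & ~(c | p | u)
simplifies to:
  o & ~c & ~p & ~u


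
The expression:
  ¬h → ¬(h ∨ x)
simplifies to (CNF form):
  h ∨ ¬x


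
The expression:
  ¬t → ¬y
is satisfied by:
  {t: True, y: False}
  {y: False, t: False}
  {y: True, t: True}


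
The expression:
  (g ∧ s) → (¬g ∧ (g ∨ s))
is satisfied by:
  {s: False, g: False}
  {g: True, s: False}
  {s: True, g: False}


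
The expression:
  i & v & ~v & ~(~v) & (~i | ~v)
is never true.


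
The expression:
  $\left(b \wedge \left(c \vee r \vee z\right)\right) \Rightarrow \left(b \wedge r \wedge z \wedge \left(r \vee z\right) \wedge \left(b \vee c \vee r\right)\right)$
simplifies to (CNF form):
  $\left(r \vee \neg b \vee \neg c\right) \wedge \left(r \vee \neg b \vee \neg r\right) \wedge \left(r \vee \neg b \vee \neg z\right) \wedge \left(z \vee \neg b \vee \neg c\right) \wedge \left(z \vee \neg b \vee \neg r\right) \wedge \left(z \vee \neg b \vee \neg z\right)$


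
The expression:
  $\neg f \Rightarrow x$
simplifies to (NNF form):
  $f \vee x$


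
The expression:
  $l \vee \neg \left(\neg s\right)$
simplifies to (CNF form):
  $l \vee s$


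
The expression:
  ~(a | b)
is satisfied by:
  {b: False, a: False}


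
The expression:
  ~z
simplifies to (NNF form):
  ~z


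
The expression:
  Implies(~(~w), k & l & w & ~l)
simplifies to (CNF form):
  ~w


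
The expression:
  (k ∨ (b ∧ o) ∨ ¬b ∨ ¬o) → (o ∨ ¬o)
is always true.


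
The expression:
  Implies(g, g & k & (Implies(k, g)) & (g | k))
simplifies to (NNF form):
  k | ~g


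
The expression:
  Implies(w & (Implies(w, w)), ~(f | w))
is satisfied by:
  {w: False}


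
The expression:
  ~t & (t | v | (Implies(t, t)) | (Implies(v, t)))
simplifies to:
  ~t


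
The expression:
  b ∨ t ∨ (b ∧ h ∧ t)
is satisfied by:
  {b: True, t: True}
  {b: True, t: False}
  {t: True, b: False}


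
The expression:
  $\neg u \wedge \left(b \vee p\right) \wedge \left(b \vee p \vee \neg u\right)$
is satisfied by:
  {b: True, p: True, u: False}
  {b: True, p: False, u: False}
  {p: True, b: False, u: False}


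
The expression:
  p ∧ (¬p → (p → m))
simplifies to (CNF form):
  p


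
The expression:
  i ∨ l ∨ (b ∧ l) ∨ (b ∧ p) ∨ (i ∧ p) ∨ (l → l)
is always true.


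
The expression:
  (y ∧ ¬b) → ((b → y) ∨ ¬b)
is always true.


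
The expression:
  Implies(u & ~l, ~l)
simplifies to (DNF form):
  True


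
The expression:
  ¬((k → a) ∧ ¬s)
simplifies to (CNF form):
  (k ∨ s) ∧ (s ∨ ¬a)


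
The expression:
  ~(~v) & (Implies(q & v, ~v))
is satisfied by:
  {v: True, q: False}


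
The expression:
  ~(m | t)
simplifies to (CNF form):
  ~m & ~t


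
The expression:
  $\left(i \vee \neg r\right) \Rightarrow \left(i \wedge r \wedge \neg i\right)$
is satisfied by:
  {r: True, i: False}


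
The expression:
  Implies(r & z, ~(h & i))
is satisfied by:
  {h: False, z: False, i: False, r: False}
  {r: True, h: False, z: False, i: False}
  {i: True, h: False, z: False, r: False}
  {r: True, i: True, h: False, z: False}
  {z: True, r: False, h: False, i: False}
  {r: True, z: True, h: False, i: False}
  {i: True, z: True, r: False, h: False}
  {r: True, i: True, z: True, h: False}
  {h: True, i: False, z: False, r: False}
  {r: True, h: True, i: False, z: False}
  {i: True, h: True, r: False, z: False}
  {r: True, i: True, h: True, z: False}
  {z: True, h: True, i: False, r: False}
  {r: True, z: True, h: True, i: False}
  {i: True, z: True, h: True, r: False}


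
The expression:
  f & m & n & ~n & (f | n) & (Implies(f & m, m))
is never true.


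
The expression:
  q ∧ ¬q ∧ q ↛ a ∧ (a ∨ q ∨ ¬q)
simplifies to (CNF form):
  False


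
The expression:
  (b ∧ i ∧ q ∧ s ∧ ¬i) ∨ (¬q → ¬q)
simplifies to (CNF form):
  True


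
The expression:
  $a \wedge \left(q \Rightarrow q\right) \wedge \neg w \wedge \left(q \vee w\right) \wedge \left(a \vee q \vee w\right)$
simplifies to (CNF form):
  $a \wedge q \wedge \neg w$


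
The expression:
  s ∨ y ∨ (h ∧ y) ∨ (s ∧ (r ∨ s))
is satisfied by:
  {y: True, s: True}
  {y: True, s: False}
  {s: True, y: False}


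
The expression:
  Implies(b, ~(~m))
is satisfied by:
  {m: True, b: False}
  {b: False, m: False}
  {b: True, m: True}


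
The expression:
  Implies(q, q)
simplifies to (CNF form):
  True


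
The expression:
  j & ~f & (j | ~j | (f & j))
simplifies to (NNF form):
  j & ~f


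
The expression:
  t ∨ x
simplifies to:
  t ∨ x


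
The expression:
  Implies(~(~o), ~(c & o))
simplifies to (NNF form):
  ~c | ~o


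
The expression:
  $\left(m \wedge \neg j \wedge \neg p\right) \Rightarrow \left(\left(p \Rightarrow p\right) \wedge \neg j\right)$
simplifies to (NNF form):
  $\text{True}$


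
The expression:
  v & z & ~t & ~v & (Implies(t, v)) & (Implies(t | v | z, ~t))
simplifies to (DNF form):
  False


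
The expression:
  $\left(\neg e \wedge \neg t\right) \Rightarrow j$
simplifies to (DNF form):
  $e \vee j \vee t$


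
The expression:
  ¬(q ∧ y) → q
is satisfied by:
  {q: True}


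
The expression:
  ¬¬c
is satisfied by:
  {c: True}


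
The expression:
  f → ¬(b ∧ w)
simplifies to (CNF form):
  ¬b ∨ ¬f ∨ ¬w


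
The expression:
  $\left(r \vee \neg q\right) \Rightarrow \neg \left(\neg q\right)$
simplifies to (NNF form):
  $q$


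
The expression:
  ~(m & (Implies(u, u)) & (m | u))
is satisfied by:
  {m: False}


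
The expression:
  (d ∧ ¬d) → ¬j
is always true.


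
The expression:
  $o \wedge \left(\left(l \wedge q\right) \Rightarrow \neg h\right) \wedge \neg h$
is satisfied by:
  {o: True, h: False}


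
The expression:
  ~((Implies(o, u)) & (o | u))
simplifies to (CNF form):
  ~u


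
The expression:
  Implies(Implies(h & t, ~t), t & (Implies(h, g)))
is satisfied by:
  {t: True}


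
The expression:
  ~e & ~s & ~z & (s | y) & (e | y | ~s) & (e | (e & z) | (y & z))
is never true.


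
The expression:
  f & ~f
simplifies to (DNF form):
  False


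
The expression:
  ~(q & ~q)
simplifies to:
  True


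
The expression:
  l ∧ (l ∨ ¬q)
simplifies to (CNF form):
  l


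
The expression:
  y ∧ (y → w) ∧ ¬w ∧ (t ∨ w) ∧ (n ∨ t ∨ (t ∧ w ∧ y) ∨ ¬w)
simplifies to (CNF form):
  False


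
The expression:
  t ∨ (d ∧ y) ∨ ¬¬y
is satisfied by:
  {y: True, t: True}
  {y: True, t: False}
  {t: True, y: False}


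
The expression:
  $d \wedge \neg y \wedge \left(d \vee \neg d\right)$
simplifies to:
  $d \wedge \neg y$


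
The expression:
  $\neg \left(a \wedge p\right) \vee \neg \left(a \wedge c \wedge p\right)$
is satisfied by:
  {p: False, c: False, a: False}
  {a: True, p: False, c: False}
  {c: True, p: False, a: False}
  {a: True, c: True, p: False}
  {p: True, a: False, c: False}
  {a: True, p: True, c: False}
  {c: True, p: True, a: False}


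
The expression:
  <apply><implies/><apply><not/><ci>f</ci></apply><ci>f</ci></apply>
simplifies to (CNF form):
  <ci>f</ci>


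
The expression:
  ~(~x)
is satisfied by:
  {x: True}


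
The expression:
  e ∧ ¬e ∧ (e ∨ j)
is never true.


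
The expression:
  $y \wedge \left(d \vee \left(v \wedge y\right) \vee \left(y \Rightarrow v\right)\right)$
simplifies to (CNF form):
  $y \wedge \left(d \vee v\right)$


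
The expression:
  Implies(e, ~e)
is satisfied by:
  {e: False}


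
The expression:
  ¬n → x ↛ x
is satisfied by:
  {n: True}


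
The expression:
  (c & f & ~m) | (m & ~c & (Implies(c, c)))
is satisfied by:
  {m: True, f: True, c: False}
  {m: True, c: False, f: False}
  {f: True, c: True, m: False}


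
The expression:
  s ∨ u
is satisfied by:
  {u: True, s: True}
  {u: True, s: False}
  {s: True, u: False}


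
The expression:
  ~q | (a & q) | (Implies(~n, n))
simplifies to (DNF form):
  a | n | ~q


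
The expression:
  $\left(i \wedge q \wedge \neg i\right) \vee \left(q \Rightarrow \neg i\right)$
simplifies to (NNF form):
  $\neg i \vee \neg q$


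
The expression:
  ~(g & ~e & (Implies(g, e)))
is always true.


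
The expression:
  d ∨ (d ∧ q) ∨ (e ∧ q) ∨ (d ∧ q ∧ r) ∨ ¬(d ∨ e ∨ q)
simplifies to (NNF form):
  d ∨ (e ∧ q) ∨ (¬e ∧ ¬q)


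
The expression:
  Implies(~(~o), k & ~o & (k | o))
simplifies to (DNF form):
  ~o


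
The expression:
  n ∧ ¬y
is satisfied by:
  {n: True, y: False}


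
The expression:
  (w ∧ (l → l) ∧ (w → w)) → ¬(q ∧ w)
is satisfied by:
  {w: False, q: False}
  {q: True, w: False}
  {w: True, q: False}
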